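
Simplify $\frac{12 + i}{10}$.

Divisor is real, so divide each part by 10:
= 6/5 + (1/10)i


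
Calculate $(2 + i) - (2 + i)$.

(2 - 2) + (1 - 1)i = 0


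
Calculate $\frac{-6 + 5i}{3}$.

Divisor is real, so divide each part by 3:
= -2 + (5/3)i


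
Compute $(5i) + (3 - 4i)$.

(0 + 3) + (5 + (-4))i = 3 + i


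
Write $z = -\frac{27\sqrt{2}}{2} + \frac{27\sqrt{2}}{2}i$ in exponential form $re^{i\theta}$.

r = |z| = sqrt((-27*sqrt(2)/2)^2 + (27*sqrt(2)/2)^2) = sqrt(729/2 + 729/2) = sqrt(729) = 27
θ = arctan(b/a) = arctan(19.0919/-19.0919) (quadrant-adjusted) = 135° = 3π/4
z = 27e^(i*3π/4)


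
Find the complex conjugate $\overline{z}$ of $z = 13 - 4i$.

If z = a + bi, then conjugate(z) = a - bi
conjugate(13 - 4i) = 13 + 4i


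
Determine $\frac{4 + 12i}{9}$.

Divisor is real, so divide each part by 9:
= 4/9 + (4/3)i


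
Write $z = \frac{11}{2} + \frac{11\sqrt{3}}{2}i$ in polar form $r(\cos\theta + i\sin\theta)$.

r = |z| = sqrt(a^2 + b^2) = sqrt((11/2)^2 + (11*sqrt(3)/2)^2) = sqrt(121/4 + 363/4) = sqrt(121) = 11
θ = arctan(b/a) = arctan(9.5263/5.5) (quadrant-adjusted) = 60°
z = 11(cos 60° + i sin 60°)


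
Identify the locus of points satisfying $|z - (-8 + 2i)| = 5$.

|z - z0| = r describes a circle centered at z0 with radius r
Here z0 = -8 + 2i and r = 5
Locus: Circle centered at (-8, 2) with radius 5


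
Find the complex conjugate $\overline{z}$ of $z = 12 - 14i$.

If z = a + bi, then conjugate(z) = a - bi
conjugate(12 - 14i) = 12 + 14i


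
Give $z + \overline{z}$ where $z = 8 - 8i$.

z + conjugate(z) = (a + bi) + (a - bi) = 2a
= 2 * 8 = 16


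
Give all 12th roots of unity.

ω_k = e^(2πik/12) = cos(2πk/12) + i sin(2πk/12) for k = 0, 1, ..., 11
Roots: 1, sqrt(3)/2 + (1/2)i, 1/2 + (sqrt(3)/2)i, i, -1/2 + (sqrt(3)/2)i, -sqrt(3)/2 + (1/2)i, -1, -sqrt(3)/2 - (1/2)i, -1/2 - (sqrt(3)/2)i, -i, 1/2 - (sqrt(3)/2)i, sqrt(3)/2 - (1/2)i


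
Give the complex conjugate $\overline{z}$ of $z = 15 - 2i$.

If z = a + bi, then conjugate(z) = a - bi
conjugate(15 - 2i) = 15 + 2i


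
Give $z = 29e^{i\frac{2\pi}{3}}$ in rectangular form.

a = r cos θ = 29 * -1/2 = -29/2
b = r sin θ = 29 * sqrt(3)/2 = 29*sqrt(3)/2
z = -29/2 + (29*sqrt(3)/2)i


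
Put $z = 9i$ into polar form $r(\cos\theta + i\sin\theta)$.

r = |z| = sqrt(a^2 + b^2) = sqrt((0)^2 + (9)^2) = sqrt(0 + 81) = sqrt(81) = 9
a = 0 and b > 0, so z lies on the positive imaginary axis: θ = 90°
z = 9(cos 90° + i sin 90°)


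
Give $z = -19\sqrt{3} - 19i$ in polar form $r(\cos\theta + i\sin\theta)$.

r = |z| = sqrt(a^2 + b^2) = sqrt((-19*sqrt(3))^2 + (-19)^2) = sqrt(1083 + 361) = sqrt(1444) = 38
θ = arctan(b/a) = arctan(-19/-32.909) (quadrant-adjusted) = 210°
z = 38(cos 210° + i sin 210°)


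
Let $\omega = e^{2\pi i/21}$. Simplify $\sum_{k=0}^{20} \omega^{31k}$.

Let ζ = ω^31 = e^(2πi·31/21). Since 21 ∤ 31, ζ ≠ 1.
Sum = Σ_{k=0}^{20} ζ^k = (ζ^21 - 1)/(ζ - 1) = (ω^{31·21} - 1)/(ζ - 1) = (1 - 1)/(ζ - 1) = 0


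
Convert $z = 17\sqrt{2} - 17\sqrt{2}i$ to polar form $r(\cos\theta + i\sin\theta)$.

r = |z| = sqrt(a^2 + b^2) = sqrt((17*sqrt(2))^2 + (-17*sqrt(2))^2) = sqrt(578 + 578) = sqrt(1156) = 34
θ = arctan(b/a) = arctan(-24.0416/24.0416) (quadrant-adjusted) = 315°
z = 34(cos 315° + i sin 315°)


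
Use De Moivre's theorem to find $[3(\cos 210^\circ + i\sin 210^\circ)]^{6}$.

By De Moivre: z^n = r^n(cos(nθ) + i sin(nθ))
= 3^6(cos(6*210°) + i sin(6*210°))
= 729(cos 180° + i sin 180°)
= -729


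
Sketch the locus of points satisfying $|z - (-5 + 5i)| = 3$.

|z - z0| = r describes a circle centered at z0 with radius r
Here z0 = -5 + 5i and r = 3
Locus: Circle centered at (-5, 5) with radius 3


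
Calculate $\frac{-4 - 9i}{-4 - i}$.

Multiply numerator and denominator by conjugate (-4 + i):
= (-4 - 9i)(-4 + i) / ((-4)^2 + (-1)^2)
= (25 + 32i) / 17
= 25/17 + (32/17)i


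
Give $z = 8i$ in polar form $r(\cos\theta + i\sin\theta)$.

r = |z| = sqrt(a^2 + b^2) = sqrt((0)^2 + (8)^2) = sqrt(0 + 64) = sqrt(64) = 8
a = 0 and b > 0, so z lies on the positive imaginary axis: θ = 90°
z = 8(cos 90° + i sin 90°)


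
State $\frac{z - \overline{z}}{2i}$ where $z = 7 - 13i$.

z - conjugate(z) = 2bi
(z - conjugate(z))/(2i) = 2bi/(2i) = b = -13


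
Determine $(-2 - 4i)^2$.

(a + bi)^2 = a^2 - b^2 + 2abi
= (-2)^2 - (-4)^2 + 2*(-2)*(-4)i
= -12 + 16i


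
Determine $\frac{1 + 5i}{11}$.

Divisor is real, so divide each part by 11:
= 1/11 + (5/11)i


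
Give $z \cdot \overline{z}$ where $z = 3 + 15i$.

z * conjugate(z) = |z|^2 = a^2 + b^2
= 3^2 + 15^2 = 234


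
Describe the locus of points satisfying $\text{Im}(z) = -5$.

Im(z) = y where z = x + yi; the equation y = -5 is satisfied by all points with that y-coordinate
Locus: Horizontal line y = -5


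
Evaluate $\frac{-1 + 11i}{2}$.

Divisor is real, so divide each part by 2:
= -1/2 + (11/2)i


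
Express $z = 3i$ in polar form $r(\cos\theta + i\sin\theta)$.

r = |z| = sqrt(a^2 + b^2) = sqrt((0)^2 + (3)^2) = sqrt(0 + 9) = sqrt(9) = 3
a = 0 and b > 0, so z lies on the positive imaginary axis: θ = 90°
z = 3(cos 90° + i sin 90°)


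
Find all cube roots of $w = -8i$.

|w| = 8, arg(w) = 270°
Root modulus = 8^(1/3) = 2
Root arguments: θ_k = (270° + 360°k)/3 for k = 0, 1, ..., 2
Roots: 2i, -sqrt(3) - i, sqrt(3) - i


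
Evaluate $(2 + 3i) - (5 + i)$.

(2 - 5) + (3 - 1)i = -3 + 2i


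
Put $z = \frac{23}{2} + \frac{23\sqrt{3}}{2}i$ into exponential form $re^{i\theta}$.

r = |z| = sqrt((23/2)^2 + (23*sqrt(3)/2)^2) = sqrt(529/4 + 1587/4) = sqrt(529) = 23
θ = arctan(b/a) = arctan(19.9186/11.5) (quadrant-adjusted) = 60° = π/3
z = 23e^(i*π/3)


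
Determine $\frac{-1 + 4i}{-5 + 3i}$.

Multiply numerator and denominator by conjugate (-5 - 3i):
= (-1 + 4i)(-5 - 3i) / ((-5)^2 + 3^2)
= (17 - 17i) / 34
Divide through by 17: (1 - i) / 2
= 1/2 - (1/2)i


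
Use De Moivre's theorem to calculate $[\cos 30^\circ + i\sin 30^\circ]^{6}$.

By De Moivre: z^n = r^n(cos(nθ) + i sin(nθ))
= 1^6(cos(6*30°) + i sin(6*30°))
= 1(cos 180° + i sin 180°)
= -1


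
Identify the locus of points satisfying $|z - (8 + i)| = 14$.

|z - z0| = r describes a circle centered at z0 with radius r
Here z0 = 8 + i and r = 14
Locus: Circle centered at (8, 1) with radius 14


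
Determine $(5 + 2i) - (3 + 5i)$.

(5 - 3) + (2 - 5)i = 2 - 3i


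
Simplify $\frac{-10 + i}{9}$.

Divisor is real, so divide each part by 9:
= -10/9 + (1/9)i


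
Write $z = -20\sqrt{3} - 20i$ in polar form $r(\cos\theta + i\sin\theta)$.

r = |z| = sqrt(a^2 + b^2) = sqrt((-20*sqrt(3))^2 + (-20)^2) = sqrt(1200 + 400) = sqrt(1600) = 40
θ = arctan(b/a) = arctan(-20/-34.641) (quadrant-adjusted) = 210°
z = 40(cos 210° + i sin 210°)


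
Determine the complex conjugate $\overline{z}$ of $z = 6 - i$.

If z = a + bi, then conjugate(z) = a - bi
conjugate(6 - i) = 6 + i


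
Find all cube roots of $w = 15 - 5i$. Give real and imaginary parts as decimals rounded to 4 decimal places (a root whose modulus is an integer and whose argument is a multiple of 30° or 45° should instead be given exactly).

|w| = sqrt(250) ≈ 15.811388, arg(w) ≈ 341.565051°
Root modulus = sqrt(250)^(1/3) ≈ 2.509901
Root arguments: θ_k = (arg(w) + 360°k)/3 for k = 0, 1, ..., 2
Compute each root as (root modulus)(cos θ_k + i sin θ_k) using full-precision intermediates, then round to 4 decimal places.
Roots: -1.0151 + 2.2955i, -1.4804 - 2.0268i, 2.4955 - 0.2687i


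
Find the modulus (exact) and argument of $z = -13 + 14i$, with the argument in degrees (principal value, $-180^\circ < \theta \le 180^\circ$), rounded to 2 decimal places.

|z| = sqrt((-13)^2 + 14^2) = sqrt(365)
arg(z) = arctan(b/a) = arctan(14/-13) (quadrant-adjusted) = 132.88°


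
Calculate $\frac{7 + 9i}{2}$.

Divisor is real, so divide each part by 2:
= 7/2 + (9/2)i


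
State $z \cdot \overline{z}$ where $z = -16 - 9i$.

z * conjugate(z) = |z|^2 = a^2 + b^2
= (-16)^2 + (-9)^2 = 337


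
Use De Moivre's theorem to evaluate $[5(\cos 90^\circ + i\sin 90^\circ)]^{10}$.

By De Moivre: z^n = r^n(cos(nθ) + i sin(nθ))
= 5^10(cos(10*90°) + i sin(10*90°))
= 9765625(cos 180° + i sin 180°)
= -9765625


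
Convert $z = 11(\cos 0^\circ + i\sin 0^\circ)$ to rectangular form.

a = r cos θ = 11 * 1 = 11
b = r sin θ = 11 * 0 = 0
z = 11


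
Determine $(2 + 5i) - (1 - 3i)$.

(2 - 1) + (5 - (-3))i = 1 + 8i


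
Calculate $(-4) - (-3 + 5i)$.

(-4 - (-3)) + (0 - 5)i = -1 - 5i


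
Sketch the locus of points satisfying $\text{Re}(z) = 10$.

Re(z) = x where z = x + yi; the equation x = 10 is satisfied by all points with that x-coordinate
Locus: Vertical line x = 10


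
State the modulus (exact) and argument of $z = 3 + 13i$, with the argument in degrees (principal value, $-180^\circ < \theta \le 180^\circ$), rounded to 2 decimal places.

|z| = sqrt(3^2 + 13^2) = sqrt(178)
arg(z) = arctan(b/a) = arctan(13/3) (quadrant-adjusted) = 77.01°


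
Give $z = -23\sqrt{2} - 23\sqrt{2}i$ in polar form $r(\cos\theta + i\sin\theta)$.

r = |z| = sqrt(a^2 + b^2) = sqrt((-23*sqrt(2))^2 + (-23*sqrt(2))^2) = sqrt(1058 + 1058) = sqrt(2116) = 46
θ = arctan(b/a) = arctan(-32.5269/-32.5269) (quadrant-adjusted) = 225°
z = 46(cos 225° + i sin 225°)


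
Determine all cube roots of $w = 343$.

|w| = 343, arg(w) = 0°
Root modulus = 343^(1/3) = 7
Root arguments: θ_k = (0° + 360°k)/3 for k = 0, 1, ..., 2
Roots: 7, -7/2 + (7*sqrt(3)/2)i, -7/2 - (7*sqrt(3)/2)i


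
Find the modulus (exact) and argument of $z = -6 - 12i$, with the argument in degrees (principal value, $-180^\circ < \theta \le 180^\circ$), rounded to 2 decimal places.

|z| = sqrt((-6)^2 + (-12)^2) = sqrt(180)
arg(z) = arctan(b/a) = arctan(-12/-6) (quadrant-adjusted) = -116.57°


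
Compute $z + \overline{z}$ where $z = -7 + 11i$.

z + conjugate(z) = (a + bi) + (a - bi) = 2a
= 2 * (-7) = -14


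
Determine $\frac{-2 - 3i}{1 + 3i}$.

Multiply numerator and denominator by conjugate (1 - 3i):
= (-2 - 3i)(1 - 3i) / (1^2 + 3^2)
= (-11 + 3i) / 10
= -11/10 + (3/10)i


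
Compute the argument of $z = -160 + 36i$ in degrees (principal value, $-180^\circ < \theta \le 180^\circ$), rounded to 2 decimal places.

θ = arctan(b/a) = arctan(36/-160) (quadrant-adjusted) = 167.32°


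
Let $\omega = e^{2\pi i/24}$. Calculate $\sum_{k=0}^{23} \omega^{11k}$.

Let ζ = ω^11 = e^(2πi·11/24). Since 24 ∤ 11, ζ ≠ 1.
Sum = Σ_{k=0}^{23} ζ^k = (ζ^24 - 1)/(ζ - 1) = (ω^{11·24} - 1)/(ζ - 1) = (1 - 1)/(ζ - 1) = 0


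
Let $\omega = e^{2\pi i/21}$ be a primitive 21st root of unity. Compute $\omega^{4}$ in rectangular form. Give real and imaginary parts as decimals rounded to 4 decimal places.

ω^4 = e^(2πi·4/21) = e^(i·8π/21)
= cos(8π/21) + i sin(8π/21)
= 0.3653 + 0.9309i


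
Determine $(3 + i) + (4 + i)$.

(3 + 4) + (1 + 1)i = 7 + 2i


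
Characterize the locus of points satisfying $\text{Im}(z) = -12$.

Im(z) = y where z = x + yi; the equation y = -12 is satisfied by all points with that y-coordinate
Locus: Horizontal line y = -12


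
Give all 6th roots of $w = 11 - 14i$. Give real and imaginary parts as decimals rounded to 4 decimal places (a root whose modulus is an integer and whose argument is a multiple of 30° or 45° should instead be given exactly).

|w| = sqrt(317) ≈ 17.804494, arg(w) ≈ 308.157227°
Root modulus = sqrt(317)^(1/6) ≈ 1.615927
Root arguments: θ_k = (arg(w) + 360°k)/6 for k = 0, 1, ..., 5
Compute each root as (root modulus)(cos θ_k + i sin θ_k) using full-precision intermediates, then round to 4 decimal places.
Roots: 1.0090 + 1.2622i, -0.5886 + 1.5049i, -1.5976 + 0.2428i, -1.0090 - 1.2622i, 0.5886 - 1.5049i, 1.5976 - 0.2428i


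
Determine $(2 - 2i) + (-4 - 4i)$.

(2 + (-4)) + (-2 + (-4))i = -2 - 6i


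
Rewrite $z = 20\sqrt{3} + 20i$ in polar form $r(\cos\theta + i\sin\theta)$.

r = |z| = sqrt(a^2 + b^2) = sqrt((20*sqrt(3))^2 + (20)^2) = sqrt(1200 + 400) = sqrt(1600) = 40
θ = arctan(b/a) = arctan(20/34.641) (quadrant-adjusted) = 30°
z = 40(cos 30° + i sin 30°)


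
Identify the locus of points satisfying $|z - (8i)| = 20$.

|z - z0| = r describes a circle centered at z0 with radius r
Here z0 = 8i and r = 20
Locus: Circle centered at (0, 8) with radius 20


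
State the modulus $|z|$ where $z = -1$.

|z| = sqrt(a^2 + b^2) = sqrt((-1)^2 + 0^2) = sqrt(1) = 1


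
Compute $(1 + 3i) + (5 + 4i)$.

(1 + 5) + (3 + 4)i = 6 + 7i


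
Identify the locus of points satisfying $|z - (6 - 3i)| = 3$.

|z - z0| = r describes a circle centered at z0 with radius r
Here z0 = 6 - 3i and r = 3
Locus: Circle centered at (6, -3) with radius 3


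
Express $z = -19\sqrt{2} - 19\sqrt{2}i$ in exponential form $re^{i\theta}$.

r = |z| = sqrt((-19*sqrt(2))^2 + (-19*sqrt(2))^2) = sqrt(722 + 722) = sqrt(1444) = 38
θ = arctan(b/a) = arctan(-26.8701/-26.8701) (quadrant-adjusted) = -135° = -3π/4
z = 38e^(-i*3π/4)


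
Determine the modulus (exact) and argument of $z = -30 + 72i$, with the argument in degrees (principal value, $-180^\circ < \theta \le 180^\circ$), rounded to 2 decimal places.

|z| = sqrt((-30)^2 + 72^2) = 78
arg(z) = arctan(b/a) = arctan(72/-30) (quadrant-adjusted) = 112.62°


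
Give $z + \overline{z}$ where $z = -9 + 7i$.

z + conjugate(z) = (a + bi) + (a - bi) = 2a
= 2 * (-9) = -18


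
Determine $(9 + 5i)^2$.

(a + bi)^2 = a^2 - b^2 + 2abi
= 9^2 - 5^2 + 2*9*5i
= 56 + 90i


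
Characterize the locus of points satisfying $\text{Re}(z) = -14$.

Re(z) = x where z = x + yi; the equation x = -14 is satisfied by all points with that x-coordinate
Locus: Vertical line x = -14


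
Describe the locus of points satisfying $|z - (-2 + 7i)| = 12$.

|z - z0| = r describes a circle centered at z0 with radius r
Here z0 = -2 + 7i and r = 12
Locus: Circle centered at (-2, 7) with radius 12


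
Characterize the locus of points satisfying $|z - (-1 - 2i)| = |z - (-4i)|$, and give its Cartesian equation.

|z - z1| = |z - z2| means z is equidistant from z1 and z2,
i.e. the perpendicular bisector of the segment from (-1, -2) to (0, -4) (midpoint (-1/2, -3)).
With z = x + yi, square both sides:
(x - (-1))^2 + (y - (-2))^2 = (x - 0)^2 + (y - (-4))^2
The x^2 and y^2 terms cancel: 2x + (-4)y = 16 - 5 = 11
Simplify: 2x - 4y = 11
Locus: Perpendicular bisector of the segment from (-1, -2) to (0, -4): the line 2x - 4y = 11


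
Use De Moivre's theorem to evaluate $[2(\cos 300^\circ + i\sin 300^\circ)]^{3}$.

By De Moivre: z^n = r^n(cos(nθ) + i sin(nθ))
= 2^3(cos(3*300°) + i sin(3*300°))
= 8(cos 180° + i sin 180°)
= -8


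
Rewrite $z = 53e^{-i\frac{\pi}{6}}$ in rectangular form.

a = r cos θ = 53 * sqrt(3)/2 = 53*sqrt(3)/2
b = r sin θ = 53 * -1/2 = -53/2
z = 53*sqrt(3)/2 - (53/2)i


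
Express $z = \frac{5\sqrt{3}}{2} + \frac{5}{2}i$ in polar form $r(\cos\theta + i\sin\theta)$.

r = |z| = sqrt(a^2 + b^2) = sqrt((5*sqrt(3)/2)^2 + (5/2)^2) = sqrt(75/4 + 25/4) = sqrt(25) = 5
θ = arctan(b/a) = arctan(2.5/4.3301) (quadrant-adjusted) = 30°
z = 5(cos 30° + i sin 30°)


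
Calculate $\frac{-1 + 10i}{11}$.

Divisor is real, so divide each part by 11:
= -1/11 + (10/11)i


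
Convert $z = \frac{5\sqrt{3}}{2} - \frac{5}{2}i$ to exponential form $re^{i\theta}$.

r = |z| = sqrt((5*sqrt(3)/2)^2 + (-5/2)^2) = sqrt(75/4 + 25/4) = sqrt(25) = 5
θ = arctan(b/a) = arctan(-2.5/4.3301) (quadrant-adjusted) = -30° = -π/6
z = 5e^(-i*π/6)


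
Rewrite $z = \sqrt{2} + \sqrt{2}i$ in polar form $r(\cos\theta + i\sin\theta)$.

r = |z| = sqrt(a^2 + b^2) = sqrt((sqrt(2))^2 + (sqrt(2))^2) = sqrt(2 + 2) = sqrt(4) = 2
θ = arctan(b/a) = arctan(1.4142/1.4142) (quadrant-adjusted) = 45°
z = 2(cos 45° + i sin 45°)


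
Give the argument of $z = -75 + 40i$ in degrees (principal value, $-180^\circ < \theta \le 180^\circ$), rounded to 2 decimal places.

θ = arctan(b/a) = arctan(40/-75) (quadrant-adjusted) = 151.93°


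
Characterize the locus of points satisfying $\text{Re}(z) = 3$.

Re(z) = x where z = x + yi; the equation x = 3 is satisfied by all points with that x-coordinate
Locus: Vertical line x = 3


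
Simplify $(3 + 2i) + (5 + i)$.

(3 + 5) + (2 + 1)i = 8 + 3i


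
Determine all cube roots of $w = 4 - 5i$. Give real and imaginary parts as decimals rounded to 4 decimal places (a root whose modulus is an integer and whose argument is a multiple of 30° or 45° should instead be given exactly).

|w| = sqrt(41) ≈ 6.403124, arg(w) ≈ 308.659808°
Root modulus = sqrt(41)^(1/3) ≈ 1.856938
Root arguments: θ_k = (arg(w) + 360°k)/3 for k = 0, 1, ..., 2
Compute each root as (root modulus)(cos θ_k + i sin θ_k) using full-precision intermediates, then round to 4 decimal places.
Roots: -0.4141 + 1.8102i, -1.3606 - 1.2637i, 1.7747 - 0.5464i


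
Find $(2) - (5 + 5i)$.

(2 - 5) + (0 - 5)i = -3 - 5i


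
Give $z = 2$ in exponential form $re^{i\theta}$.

r = |z| = sqrt((2)^2 + (0)^2) = sqrt(4 + 0) = sqrt(4) = 2
b = 0 and a > 0, so z lies on the positive real axis: θ = 0
z = 2e^(i*0) = 2


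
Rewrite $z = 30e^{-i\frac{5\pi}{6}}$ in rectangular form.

a = r cos θ = 30 * -sqrt(3)/2 = -15*sqrt(3)
b = r sin θ = 30 * -1/2 = -15
z = -15*sqrt(3) - 15i


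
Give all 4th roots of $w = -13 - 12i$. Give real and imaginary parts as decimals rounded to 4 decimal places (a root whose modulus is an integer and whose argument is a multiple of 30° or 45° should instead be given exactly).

|w| = sqrt(313) ≈ 17.691806, arg(w) ≈ 222.709390°
Root modulus = sqrt(313)^(1/4) ≈ 2.050893
Root arguments: θ_k = (arg(w) + 360°k)/4 for k = 0, 1, ..., 3
Compute each root as (root modulus)(cos θ_k + i sin θ_k) using full-precision intermediates, then round to 4 decimal places.
Roots: 1.1564 + 1.6938i, -1.6938 + 1.1564i, -1.1564 - 1.6938i, 1.6938 - 1.1564i


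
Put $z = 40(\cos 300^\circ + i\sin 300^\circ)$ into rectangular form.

a = r cos θ = 40 * 1/2 = 20
b = r sin θ = 40 * -sqrt(3)/2 = -20*sqrt(3)
z = 20 - 20*sqrt(3)i


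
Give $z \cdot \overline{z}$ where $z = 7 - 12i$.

z * conjugate(z) = |z|^2 = a^2 + b^2
= 7^2 + (-12)^2 = 193


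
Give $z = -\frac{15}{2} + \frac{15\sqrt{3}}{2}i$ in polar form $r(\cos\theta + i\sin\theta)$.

r = |z| = sqrt(a^2 + b^2) = sqrt((-15/2)^2 + (15*sqrt(3)/2)^2) = sqrt(225/4 + 675/4) = sqrt(225) = 15
θ = arctan(b/a) = arctan(12.9904/-7.5) (quadrant-adjusted) = 120°
z = 15(cos 120° + i sin 120°)


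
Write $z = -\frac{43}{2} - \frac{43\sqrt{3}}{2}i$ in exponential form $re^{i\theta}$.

r = |z| = sqrt((-43/2)^2 + (-43*sqrt(3)/2)^2) = sqrt(1849/4 + 5547/4) = sqrt(1849) = 43
θ = arctan(b/a) = arctan(-37.2391/-21.5) (quadrant-adjusted) = 240° = 4π/3
z = 43e^(i*4π/3)


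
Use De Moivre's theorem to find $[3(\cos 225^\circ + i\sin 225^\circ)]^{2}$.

By De Moivre: z^n = r^n(cos(nθ) + i sin(nθ))
= 3^2(cos(2*225°) + i sin(2*225°))
= 9(cos 90° + i sin 90°)
= 9i


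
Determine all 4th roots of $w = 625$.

|w| = 625, arg(w) = 0°
Root modulus = 625^(1/4) = 5
Root arguments: θ_k = (0° + 360°k)/4 for k = 0, 1, ..., 3
Roots: 5, 5i, -5, -5i


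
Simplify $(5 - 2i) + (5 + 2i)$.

(5 + 5) + (-2 + 2)i = 10


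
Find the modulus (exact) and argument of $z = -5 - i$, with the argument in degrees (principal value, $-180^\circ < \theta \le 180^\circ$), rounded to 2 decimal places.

|z| = sqrt((-5)^2 + (-1)^2) = sqrt(26)
arg(z) = arctan(b/a) = arctan(-1/-5) (quadrant-adjusted) = -168.69°


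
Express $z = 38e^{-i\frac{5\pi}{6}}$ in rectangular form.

a = r cos θ = 38 * -sqrt(3)/2 = -19*sqrt(3)
b = r sin θ = 38 * -1/2 = -19
z = -19*sqrt(3) - 19i


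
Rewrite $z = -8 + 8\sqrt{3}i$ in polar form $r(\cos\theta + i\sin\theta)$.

r = |z| = sqrt(a^2 + b^2) = sqrt((-8)^2 + (8*sqrt(3))^2) = sqrt(64 + 192) = sqrt(256) = 16
θ = arctan(b/a) = arctan(13.8564/-8) (quadrant-adjusted) = 120°
z = 16(cos 120° + i sin 120°)


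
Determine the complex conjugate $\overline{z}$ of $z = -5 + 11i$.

If z = a + bi, then conjugate(z) = a - bi
conjugate(-5 + 11i) = -5 - 11i


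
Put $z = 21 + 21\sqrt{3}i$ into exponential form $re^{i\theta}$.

r = |z| = sqrt((21)^2 + (21*sqrt(3))^2) = sqrt(441 + 1323) = sqrt(1764) = 42
θ = arctan(b/a) = arctan(36.3731/21) (quadrant-adjusted) = 60° = π/3
z = 42e^(i*π/3)


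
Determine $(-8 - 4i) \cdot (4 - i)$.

(a1*a2 - b1*b2) + (a1*b2 + b1*a2)i
= (-32 - 4) + (8 + (-16))i
= -36 - 8i


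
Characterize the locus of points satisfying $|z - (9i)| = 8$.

|z - z0| = r describes a circle centered at z0 with radius r
Here z0 = 9i and r = 8
Locus: Circle centered at (0, 9) with radius 8


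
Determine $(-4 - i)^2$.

(a + bi)^2 = a^2 - b^2 + 2abi
= (-4)^2 - (-1)^2 + 2*(-4)*(-1)i
= 15 + 8i


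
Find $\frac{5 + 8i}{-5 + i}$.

Multiply numerator and denominator by conjugate (-5 - i):
= (5 + 8i)(-5 - i) / ((-5)^2 + 1^2)
= (-17 - 45i) / 26
= -17/26 - (45/26)i


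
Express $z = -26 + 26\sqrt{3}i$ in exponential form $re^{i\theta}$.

r = |z| = sqrt((-26)^2 + (26*sqrt(3))^2) = sqrt(676 + 2028) = sqrt(2704) = 52
θ = arctan(b/a) = arctan(45.0333/-26) (quadrant-adjusted) = 120° = 2π/3
z = 52e^(i*2π/3)


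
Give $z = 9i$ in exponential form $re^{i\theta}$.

r = |z| = sqrt((0)^2 + (9)^2) = sqrt(0 + 81) = sqrt(81) = 9
a = 0 and b > 0, so z lies on the positive imaginary axis: θ = 90° = π/2
z = 9e^(i*π/2)


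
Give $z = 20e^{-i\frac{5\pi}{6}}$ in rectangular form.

a = r cos θ = 20 * -sqrt(3)/2 = -10*sqrt(3)
b = r sin θ = 20 * -1/2 = -10
z = -10*sqrt(3) - 10i


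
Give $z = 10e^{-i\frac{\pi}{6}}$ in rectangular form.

a = r cos θ = 10 * sqrt(3)/2 = 5*sqrt(3)
b = r sin θ = 10 * -1/2 = -5
z = 5*sqrt(3) - 5i


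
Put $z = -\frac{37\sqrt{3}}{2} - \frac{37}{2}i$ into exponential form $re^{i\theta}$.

r = |z| = sqrt((-37*sqrt(3)/2)^2 + (-37/2)^2) = sqrt(4107/4 + 1369/4) = sqrt(1369) = 37
θ = arctan(b/a) = arctan(-18.5/-32.0429) (quadrant-adjusted) = -150° = -5π/6
z = 37e^(-i*5π/6)


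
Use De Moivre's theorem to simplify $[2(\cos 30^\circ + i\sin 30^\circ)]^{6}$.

By De Moivre: z^n = r^n(cos(nθ) + i sin(nθ))
= 2^6(cos(6*30°) + i sin(6*30°))
= 64(cos 180° + i sin 180°)
= -64


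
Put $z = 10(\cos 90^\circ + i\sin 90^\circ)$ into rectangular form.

a = r cos θ = 10 * 0 = 0
b = r sin θ = 10 * 1 = 10
z = 10i


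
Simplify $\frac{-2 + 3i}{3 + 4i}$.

Multiply numerator and denominator by conjugate (3 - 4i):
= (-2 + 3i)(3 - 4i) / (3^2 + 4^2)
= (6 + 17i) / 25
= 6/25 + (17/25)i


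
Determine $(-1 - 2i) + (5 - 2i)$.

(-1 + 5) + (-2 + (-2))i = 4 - 4i


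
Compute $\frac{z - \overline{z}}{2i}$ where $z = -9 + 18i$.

z - conjugate(z) = 2bi
(z - conjugate(z))/(2i) = 2bi/(2i) = b = 18


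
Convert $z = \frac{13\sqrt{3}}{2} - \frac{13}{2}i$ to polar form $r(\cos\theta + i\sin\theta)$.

r = |z| = sqrt(a^2 + b^2) = sqrt((13*sqrt(3)/2)^2 + (-13/2)^2) = sqrt(507/4 + 169/4) = sqrt(169) = 13
θ = arctan(b/a) = arctan(-6.5/11.2583) (quadrant-adjusted) = 330°
z = 13(cos 330° + i sin 330°)


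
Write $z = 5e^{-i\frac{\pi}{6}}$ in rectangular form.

a = r cos θ = 5 * sqrt(3)/2 = 5*sqrt(3)/2
b = r sin θ = 5 * -1/2 = -5/2
z = 5*sqrt(3)/2 - (5/2)i


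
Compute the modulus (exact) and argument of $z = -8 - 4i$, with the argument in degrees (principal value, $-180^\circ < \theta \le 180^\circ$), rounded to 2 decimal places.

|z| = sqrt((-8)^2 + (-4)^2) = sqrt(80)
arg(z) = arctan(b/a) = arctan(-4/-8) (quadrant-adjusted) = -153.43°


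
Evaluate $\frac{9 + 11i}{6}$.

Divisor is real, so divide each part by 6:
= 3/2 + (11/6)i


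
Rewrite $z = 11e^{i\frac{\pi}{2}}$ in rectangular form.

a = r cos θ = 11 * 0 = 0
b = r sin θ = 11 * 1 = 11
z = 11i


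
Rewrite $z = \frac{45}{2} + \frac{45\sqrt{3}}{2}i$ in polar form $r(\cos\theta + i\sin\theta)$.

r = |z| = sqrt(a^2 + b^2) = sqrt((45/2)^2 + (45*sqrt(3)/2)^2) = sqrt(2025/4 + 6075/4) = sqrt(2025) = 45
θ = arctan(b/a) = arctan(38.9711/22.5) (quadrant-adjusted) = 60°
z = 45(cos 60° + i sin 60°)


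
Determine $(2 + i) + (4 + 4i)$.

(2 + 4) + (1 + 4)i = 6 + 5i


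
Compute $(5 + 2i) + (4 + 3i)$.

(5 + 4) + (2 + 3)i = 9 + 5i


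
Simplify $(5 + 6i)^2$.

(a + bi)^2 = a^2 - b^2 + 2abi
= 5^2 - 6^2 + 2*5*6i
= -11 + 60i


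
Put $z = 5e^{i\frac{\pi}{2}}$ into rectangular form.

a = r cos θ = 5 * 0 = 0
b = r sin θ = 5 * 1 = 5
z = 5i


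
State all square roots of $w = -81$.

|w| = 81, arg(w) = 180°
Root modulus = 81^(1/2) = 9
Root arguments: θ_k = (180° + 360°k)/2 for k = 0, 1, ..., 1
Roots: 9i, -9i


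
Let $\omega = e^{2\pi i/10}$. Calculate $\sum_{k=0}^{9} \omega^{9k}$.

Let ζ = ω^9 = e^(2πi·9/10). Since 10 ∤ 9, ζ ≠ 1.
Sum = Σ_{k=0}^{9} ζ^k = (ζ^10 - 1)/(ζ - 1) = (ω^{9·10} - 1)/(ζ - 1) = (1 - 1)/(ζ - 1) = 0


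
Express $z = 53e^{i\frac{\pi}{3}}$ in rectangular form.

a = r cos θ = 53 * 1/2 = 53/2
b = r sin θ = 53 * sqrt(3)/2 = 53*sqrt(3)/2
z = 53/2 + (53*sqrt(3)/2)i


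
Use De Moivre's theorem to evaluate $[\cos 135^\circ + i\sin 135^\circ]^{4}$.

By De Moivre: z^n = r^n(cos(nθ) + i sin(nθ))
= 1^4(cos(4*135°) + i sin(4*135°))
= 1(cos 180° + i sin 180°)
= -1


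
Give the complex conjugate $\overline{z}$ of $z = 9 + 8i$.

If z = a + bi, then conjugate(z) = a - bi
conjugate(9 + 8i) = 9 - 8i


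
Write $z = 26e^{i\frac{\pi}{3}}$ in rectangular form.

a = r cos θ = 26 * 1/2 = 13
b = r sin θ = 26 * sqrt(3)/2 = 13*sqrt(3)
z = 13 + 13*sqrt(3)i


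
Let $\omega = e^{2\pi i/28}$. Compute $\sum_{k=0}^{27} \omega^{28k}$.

Since 28 divides 28, ω^28 = (ω^28)^1 = 1^1 = 1, so every term is 1.
Sum = 28 · 1 = 28


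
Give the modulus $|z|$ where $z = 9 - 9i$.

|z| = sqrt(a^2 + b^2) = sqrt(9^2 + (-9)^2) = sqrt(162) = sqrt(162)


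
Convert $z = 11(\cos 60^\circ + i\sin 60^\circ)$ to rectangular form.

a = r cos θ = 11 * 1/2 = 11/2
b = r sin θ = 11 * sqrt(3)/2 = 11*sqrt(3)/2
z = 11/2 + (11*sqrt(3)/2)i


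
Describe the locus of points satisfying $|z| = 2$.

|z| = r describes a circle of radius r centered at the origin
Locus: Circle centered at origin with radius 2


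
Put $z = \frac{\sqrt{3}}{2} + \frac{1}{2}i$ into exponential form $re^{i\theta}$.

r = |z| = sqrt((sqrt(3)/2)^2 + (1/2)^2) = sqrt(3/4 + 1/4) = sqrt(1) = 1
θ = arctan(b/a) = arctan(0.5/0.866) (quadrant-adjusted) = 30° = π/6
z = 1e^(i*π/6)


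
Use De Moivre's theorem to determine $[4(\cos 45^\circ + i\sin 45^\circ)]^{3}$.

By De Moivre: z^n = r^n(cos(nθ) + i sin(nθ))
= 4^3(cos(3*45°) + i sin(3*45°))
= 64(cos 135° + i sin 135°)
= -32*sqrt(2) + 32*sqrt(2)i


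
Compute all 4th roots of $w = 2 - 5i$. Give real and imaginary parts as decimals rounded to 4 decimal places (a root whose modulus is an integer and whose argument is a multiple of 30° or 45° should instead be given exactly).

|w| = sqrt(29) ≈ 5.385165, arg(w) ≈ 291.801409°
Root modulus = sqrt(29)^(1/4) ≈ 1.523350
Root arguments: θ_k = (arg(w) + 360°k)/4 for k = 0, 1, ..., 3
Compute each root as (root modulus)(cos θ_k + i sin θ_k) using full-precision intermediates, then round to 4 decimal places.
Roots: 0.4466 + 1.4564i, -1.4564 + 0.4466i, -0.4466 - 1.4564i, 1.4564 - 0.4466i


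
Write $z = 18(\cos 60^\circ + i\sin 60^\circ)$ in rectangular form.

a = r cos θ = 18 * 1/2 = 9
b = r sin θ = 18 * sqrt(3)/2 = 9*sqrt(3)
z = 9 + 9*sqrt(3)i


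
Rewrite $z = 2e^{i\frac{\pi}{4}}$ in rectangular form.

a = r cos θ = 2 * sqrt(2)/2 = sqrt(2)
b = r sin θ = 2 * sqrt(2)/2 = sqrt(2)
z = sqrt(2) + sqrt(2)i


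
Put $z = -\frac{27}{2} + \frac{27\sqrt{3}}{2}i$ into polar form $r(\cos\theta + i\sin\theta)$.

r = |z| = sqrt(a^2 + b^2) = sqrt((-27/2)^2 + (27*sqrt(3)/2)^2) = sqrt(729/4 + 2187/4) = sqrt(729) = 27
θ = arctan(b/a) = arctan(23.3827/-13.5) (quadrant-adjusted) = 120°
z = 27(cos 120° + i sin 120°)


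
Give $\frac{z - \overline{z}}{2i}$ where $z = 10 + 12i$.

z - conjugate(z) = 2bi
(z - conjugate(z))/(2i) = 2bi/(2i) = b = 12


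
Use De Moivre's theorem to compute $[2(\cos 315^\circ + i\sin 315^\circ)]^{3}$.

By De Moivre: z^n = r^n(cos(nθ) + i sin(nθ))
= 2^3(cos(3*315°) + i sin(3*315°))
= 8(cos 225° + i sin 225°)
= -4*sqrt(2) - 4*sqrt(2)i


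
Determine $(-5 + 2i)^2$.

(a + bi)^2 = a^2 - b^2 + 2abi
= (-5)^2 - 2^2 + 2*(-5)*2i
= 21 - 20i


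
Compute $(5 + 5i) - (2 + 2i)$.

(5 - 2) + (5 - 2)i = 3 + 3i


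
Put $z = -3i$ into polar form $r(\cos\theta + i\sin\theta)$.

r = |z| = sqrt(a^2 + b^2) = sqrt((0)^2 + (-3)^2) = sqrt(0 + 9) = sqrt(9) = 3
a = 0 and b < 0, so z lies on the negative imaginary axis: θ = 270°
z = 3(cos 270° + i sin 270°)


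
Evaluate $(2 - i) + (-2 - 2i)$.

(2 + (-2)) + (-1 + (-2))i = -3i


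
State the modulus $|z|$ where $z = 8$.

|z| = sqrt(a^2 + b^2) = sqrt(8^2 + 0^2) = sqrt(64) = 8


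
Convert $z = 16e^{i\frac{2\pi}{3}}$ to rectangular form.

a = r cos θ = 16 * -1/2 = -8
b = r sin θ = 16 * sqrt(3)/2 = 8*sqrt(3)
z = -8 + 8*sqrt(3)i


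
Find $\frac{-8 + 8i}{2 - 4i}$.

Multiply numerator and denominator by conjugate (2 + 4i):
= (-8 + 8i)(2 + 4i) / (2^2 + (-4)^2)
= (-48 - 16i) / 20
Divide through by 4: (-12 - 4i) / 5
= -12/5 - (4/5)i


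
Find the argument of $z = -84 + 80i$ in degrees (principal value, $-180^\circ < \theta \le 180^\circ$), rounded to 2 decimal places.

θ = arctan(b/a) = arctan(80/-84) (quadrant-adjusted) = 136.40°


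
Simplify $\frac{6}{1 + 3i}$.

Multiply numerator and denominator by conjugate (1 - 3i):
= (6)(1 - 3i) / (1^2 + 3^2)
= (6 - 18i) / 10
Divide through by 2: (3 - 9i) / 5
= 3/5 - (9/5)i


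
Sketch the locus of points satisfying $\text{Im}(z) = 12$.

Im(z) = y where z = x + yi; the equation y = 12 is satisfied by all points with that y-coordinate
Locus: Horizontal line y = 12


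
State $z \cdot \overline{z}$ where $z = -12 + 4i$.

z * conjugate(z) = |z|^2 = a^2 + b^2
= (-12)^2 + 4^2 = 160


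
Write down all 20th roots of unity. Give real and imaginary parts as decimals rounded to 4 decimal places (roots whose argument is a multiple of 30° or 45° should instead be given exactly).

ω_k = e^(2πik/20) = cos(2πk/20) + i sin(2πk/20) for k = 0, 1, ..., 19
Roots: 1, 0.9511 + 0.3090i, 0.8090 + 0.5878i, 0.5878 + 0.8090i, 0.3090 + 0.9511i, i, -0.3090 + 0.9511i, -0.5878 + 0.8090i, -0.8090 + 0.5878i, -0.9511 + 0.3090i, -1, -0.9511 - 0.3090i, -0.8090 - 0.5878i, -0.5878 - 0.8090i, -0.3090 - 0.9511i, -i, 0.3090 - 0.9511i, 0.5878 - 0.8090i, 0.8090 - 0.5878i, 0.9511 - 0.3090i


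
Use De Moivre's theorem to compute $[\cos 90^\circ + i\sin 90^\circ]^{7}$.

By De Moivre: z^n = r^n(cos(nθ) + i sin(nθ))
= 1^7(cos(7*90°) + i sin(7*90°))
= 1(cos 270° + i sin 270°)
= -i


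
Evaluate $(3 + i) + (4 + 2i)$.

(3 + 4) + (1 + 2)i = 7 + 3i


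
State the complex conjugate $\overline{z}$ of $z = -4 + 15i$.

If z = a + bi, then conjugate(z) = a - bi
conjugate(-4 + 15i) = -4 - 15i


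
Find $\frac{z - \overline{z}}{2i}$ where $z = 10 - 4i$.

z - conjugate(z) = 2bi
(z - conjugate(z))/(2i) = 2bi/(2i) = b = -4


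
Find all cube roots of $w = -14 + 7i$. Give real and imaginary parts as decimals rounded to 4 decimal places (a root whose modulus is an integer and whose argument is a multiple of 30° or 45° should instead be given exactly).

|w| = sqrt(245) ≈ 15.652476, arg(w) ≈ 153.434949°
Root modulus = sqrt(245)^(1/3) ≈ 2.501465
Root arguments: θ_k = (arg(w) + 360°k)/3 for k = 0, 1, ..., 2
Compute each root as (root modulus)(cos θ_k + i sin θ_k) using full-precision intermediates, then round to 4 decimal places.
Roots: 1.5693 + 1.9480i, -2.4716 + 0.3851i, 0.9024 - 2.3330i


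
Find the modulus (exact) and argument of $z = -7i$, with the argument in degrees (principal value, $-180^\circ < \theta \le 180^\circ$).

|z| = sqrt(0^2 + (-7)^2) = 7
a = 0 and b < 0, so z lies on the negative imaginary axis: arg(z) = -90°


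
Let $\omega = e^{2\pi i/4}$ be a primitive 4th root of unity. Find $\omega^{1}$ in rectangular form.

ω^1 = e^(2πi·1/4) = e^(i·1π/2)
= cos(1π/2) + i sin(1π/2)
= i


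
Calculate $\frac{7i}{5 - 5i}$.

Multiply numerator and denominator by conjugate (5 + 5i):
= (7i)(5 + 5i) / (5^2 + (-5)^2)
= (-35 + 35i) / 50
Divide through by 5: (-7 + 7i) / 10
= -7/10 + (7/10)i


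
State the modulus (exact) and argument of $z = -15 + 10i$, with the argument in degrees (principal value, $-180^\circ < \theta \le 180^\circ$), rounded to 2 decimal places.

|z| = sqrt((-15)^2 + 10^2) = sqrt(325)
arg(z) = arctan(b/a) = arctan(10/-15) (quadrant-adjusted) = 146.31°


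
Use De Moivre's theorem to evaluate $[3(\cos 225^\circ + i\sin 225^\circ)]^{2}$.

By De Moivre: z^n = r^n(cos(nθ) + i sin(nθ))
= 3^2(cos(2*225°) + i sin(2*225°))
= 9(cos 90° + i sin 90°)
= 9i


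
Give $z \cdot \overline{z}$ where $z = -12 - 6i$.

z * conjugate(z) = |z|^2 = a^2 + b^2
= (-12)^2 + (-6)^2 = 180


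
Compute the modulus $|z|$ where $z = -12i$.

|z| = sqrt(a^2 + b^2) = sqrt(0^2 + (-12)^2) = sqrt(144) = 12


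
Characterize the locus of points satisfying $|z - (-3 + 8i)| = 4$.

|z - z0| = r describes a circle centered at z0 with radius r
Here z0 = -3 + 8i and r = 4
Locus: Circle centered at (-3, 8) with radius 4


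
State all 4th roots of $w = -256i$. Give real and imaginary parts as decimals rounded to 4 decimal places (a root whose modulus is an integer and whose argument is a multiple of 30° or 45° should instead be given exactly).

|w| = 256, arg(w) = 270°
Root modulus = 256^(1/4) = 4
Root arguments: θ_k = (270° + 360°k)/4 for k = 0, 1, ..., 3
Compute each root as (root modulus)(cos θ_k + i sin θ_k) using full-precision intermediates, then round to 4 decimal places.
Roots: 1.5307 + 3.6955i, -3.6955 + 1.5307i, -1.5307 - 3.6955i, 3.6955 - 1.5307i


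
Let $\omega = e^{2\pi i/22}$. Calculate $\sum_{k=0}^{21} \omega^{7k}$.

Let ζ = ω^7 = e^(2πi·7/22). Since 22 ∤ 7, ζ ≠ 1.
Sum = Σ_{k=0}^{21} ζ^k = (ζ^22 - 1)/(ζ - 1) = (ω^{7·22} - 1)/(ζ - 1) = (1 - 1)/(ζ - 1) = 0


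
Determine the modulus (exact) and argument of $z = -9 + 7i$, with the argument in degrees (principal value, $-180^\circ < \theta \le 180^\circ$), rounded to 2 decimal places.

|z| = sqrt((-9)^2 + 7^2) = sqrt(130)
arg(z) = arctan(b/a) = arctan(7/-9) (quadrant-adjusted) = 142.13°


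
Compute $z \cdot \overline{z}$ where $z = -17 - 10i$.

z * conjugate(z) = |z|^2 = a^2 + b^2
= (-17)^2 + (-10)^2 = 389


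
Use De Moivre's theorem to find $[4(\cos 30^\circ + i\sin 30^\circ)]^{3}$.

By De Moivre: z^n = r^n(cos(nθ) + i sin(nθ))
= 4^3(cos(3*30°) + i sin(3*30°))
= 64(cos 90° + i sin 90°)
= 64i


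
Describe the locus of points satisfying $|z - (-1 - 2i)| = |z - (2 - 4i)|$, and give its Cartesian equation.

|z - z1| = |z - z2| means z is equidistant from z1 and z2,
i.e. the perpendicular bisector of the segment from (-1, -2) to (2, -4) (midpoint (1/2, -3)).
With z = x + yi, square both sides:
(x - (-1))^2 + (y - (-2))^2 = (x - 2)^2 + (y - (-4))^2
The x^2 and y^2 terms cancel: 6x + (-4)y = 20 - 5 = 15
Simplify: 6x - 4y = 15
Locus: Perpendicular bisector of the segment from (-1, -2) to (2, -4): the line 6x - 4y = 15


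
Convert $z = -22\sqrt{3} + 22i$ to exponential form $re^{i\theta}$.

r = |z| = sqrt((-22*sqrt(3))^2 + (22)^2) = sqrt(1452 + 484) = sqrt(1936) = 44
θ = arctan(b/a) = arctan(22/-38.1051) (quadrant-adjusted) = 150° = 5π/6
z = 44e^(i*5π/6)


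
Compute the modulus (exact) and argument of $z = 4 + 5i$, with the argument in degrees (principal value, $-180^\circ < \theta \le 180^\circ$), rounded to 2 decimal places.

|z| = sqrt(4^2 + 5^2) = sqrt(41)
arg(z) = arctan(b/a) = arctan(5/4) (quadrant-adjusted) = 51.34°


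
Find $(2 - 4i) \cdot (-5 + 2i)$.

(a1*a2 - b1*b2) + (a1*b2 + b1*a2)i
= (-10 - (-8)) + (4 + 20)i
= -2 + 24i


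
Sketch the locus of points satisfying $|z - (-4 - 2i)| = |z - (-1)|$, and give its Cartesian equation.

|z - z1| = |z - z2| means z is equidistant from z1 and z2,
i.e. the perpendicular bisector of the segment from (-4, -2) to (-1, 0) (midpoint (-5/2, -1)).
With z = x + yi, square both sides:
(x - (-4))^2 + (y - (-2))^2 = (x - (-1))^2 + (y - 0)^2
The x^2 and y^2 terms cancel: 6x + 4y = 1 - 20 = -19
Simplify: 6x + 4y = -19
Locus: Perpendicular bisector of the segment from (-4, -2) to (-1, 0): the line 6x + 4y = -19


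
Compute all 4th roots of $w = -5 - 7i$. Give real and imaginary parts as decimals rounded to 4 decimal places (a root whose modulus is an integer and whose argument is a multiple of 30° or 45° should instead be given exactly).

|w| = sqrt(74) ≈ 8.602325, arg(w) ≈ 234.462322°
Root modulus = sqrt(74)^(1/4) ≈ 1.712592
Root arguments: θ_k = (arg(w) + 360°k)/4 for k = 0, 1, ..., 3
Compute each root as (root modulus)(cos θ_k + i sin θ_k) using full-precision intermediates, then round to 4 decimal places.
Roots: 0.8919 + 1.4620i, -1.4620 + 0.8919i, -0.8919 - 1.4620i, 1.4620 - 0.8919i


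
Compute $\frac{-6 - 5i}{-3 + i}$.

Multiply numerator and denominator by conjugate (-3 - i):
= (-6 - 5i)(-3 - i) / ((-3)^2 + 1^2)
= (13 + 21i) / 10
= 13/10 + (21/10)i


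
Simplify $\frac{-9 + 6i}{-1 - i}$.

Multiply numerator and denominator by conjugate (-1 + i):
= (-9 + 6i)(-1 + i) / ((-1)^2 + (-1)^2)
= (3 - 15i) / 2
= 3/2 - (15/2)i


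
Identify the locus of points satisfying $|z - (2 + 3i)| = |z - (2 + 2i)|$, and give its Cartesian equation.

|z - z1| = |z - z2| means z is equidistant from z1 and z2,
i.e. the perpendicular bisector of the segment from (2, 3) to (2, 2) (midpoint (2, 5/2)).
With z = x + yi, square both sides:
(x - 2)^2 + (y - 3)^2 = (x - 2)^2 + (y - 2)^2
The x^2 and y^2 terms cancel: 0x + (-2)y = 8 - 13 = -5
Simplify: y = 5/2
Locus: Perpendicular bisector of the segment from (2, 3) to (2, 2): the line y = 5/2


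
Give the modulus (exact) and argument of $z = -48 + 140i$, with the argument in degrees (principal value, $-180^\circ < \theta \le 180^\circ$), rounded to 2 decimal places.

|z| = sqrt((-48)^2 + 140^2) = 148
arg(z) = arctan(b/a) = arctan(140/-48) (quadrant-adjusted) = 108.92°


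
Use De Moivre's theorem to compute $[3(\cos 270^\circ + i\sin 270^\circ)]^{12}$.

By De Moivre: z^n = r^n(cos(nθ) + i sin(nθ))
= 3^12(cos(12*270°) + i sin(12*270°))
= 531441(cos 0° + i sin 0°)
= 531441


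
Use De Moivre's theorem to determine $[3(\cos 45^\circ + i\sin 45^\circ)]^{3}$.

By De Moivre: z^n = r^n(cos(nθ) + i sin(nθ))
= 3^3(cos(3*45°) + i sin(3*45°))
= 27(cos 135° + i sin 135°)
= -27*sqrt(2)/2 + (27*sqrt(2)/2)i


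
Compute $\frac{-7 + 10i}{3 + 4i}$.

Multiply numerator and denominator by conjugate (3 - 4i):
= (-7 + 10i)(3 - 4i) / (3^2 + 4^2)
= (19 + 58i) / 25
= 19/25 + (58/25)i


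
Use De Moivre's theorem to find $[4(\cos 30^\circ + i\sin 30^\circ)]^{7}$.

By De Moivre: z^n = r^n(cos(nθ) + i sin(nθ))
= 4^7(cos(7*30°) + i sin(7*30°))
= 16384(cos 210° + i sin 210°)
= -8192*sqrt(3) - 8192i


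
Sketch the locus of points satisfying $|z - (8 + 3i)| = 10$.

|z - z0| = r describes a circle centered at z0 with radius r
Here z0 = 8 + 3i and r = 10
Locus: Circle centered at (8, 3) with radius 10


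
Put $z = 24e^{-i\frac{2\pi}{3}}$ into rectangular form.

a = r cos θ = 24 * -1/2 = -12
b = r sin θ = 24 * -sqrt(3)/2 = -12*sqrt(3)
z = -12 - 12*sqrt(3)i


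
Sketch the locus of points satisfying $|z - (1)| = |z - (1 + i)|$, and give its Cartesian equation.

|z - z1| = |z - z2| means z is equidistant from z1 and z2,
i.e. the perpendicular bisector of the segment from (1, 0) to (1, 1) (midpoint (1, 1/2)).
With z = x + yi, square both sides:
(x - 1)^2 + (y - 0)^2 = (x - 1)^2 + (y - 1)^2
The x^2 and y^2 terms cancel: 0x + 2y = 2 - 1 = 1
Simplify: y = 1/2
Locus: Perpendicular bisector of the segment from (1, 0) to (1, 1): the line y = 1/2
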